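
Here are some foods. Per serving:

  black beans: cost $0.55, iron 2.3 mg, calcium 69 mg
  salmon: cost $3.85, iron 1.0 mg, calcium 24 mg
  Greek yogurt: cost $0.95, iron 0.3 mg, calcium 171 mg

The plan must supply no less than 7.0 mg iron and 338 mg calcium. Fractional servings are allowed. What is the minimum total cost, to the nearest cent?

With two linear requirements the optimum uses one or two foods; enumerate the corners.
black beans only: max(7.0/2.3, 338/69) = 4.899 servings → $2.69.
salmon only: max(7.0/1.0, 338/24) = 14.08 servings → $54.22.
Greek yogurt only: max(7.0/0.3, 338/171) = 23.33 servings → $22.17.
black beans + salmon: intersection lies outside the first quadrant.
black beans + Greek yogurt with both tight: 2.94 servings and 0.7901 servings → $2.37.
salmon + Greek yogurt with both tight: 6.689 servings and 1.038 servings → $26.74.
The minimum over all feasible corners is $2.37.

$2.37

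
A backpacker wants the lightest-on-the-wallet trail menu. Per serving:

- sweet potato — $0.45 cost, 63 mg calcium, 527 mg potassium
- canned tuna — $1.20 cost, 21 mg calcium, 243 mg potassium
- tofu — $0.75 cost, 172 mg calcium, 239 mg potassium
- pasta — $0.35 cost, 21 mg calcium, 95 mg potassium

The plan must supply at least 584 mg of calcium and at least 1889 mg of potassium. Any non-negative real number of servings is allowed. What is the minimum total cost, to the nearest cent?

With two linear requirements the optimum uses one or two foods; enumerate the corners.
sweet potato only: max(584/63, 1889/527) = 9.27 servings → $4.17.
canned tuna only: max(584/21, 1889/243) = 27.81 servings → $33.37.
tofu only: max(584/172, 1889/239) = 7.904 servings → $5.93.
pasta only: max(584/21, 1889/95) = 27.81 servings → $9.73.
sweet potato + canned tuna: the both-tight solution has a negative serving — not a feasible corner.
sweet potato + tofu with both tight: 2.452 servings and 2.497 servings → $2.98.
sweet potato + pasta with both targets exact would need a negative amount; discard.
canned tuna + tofu with both tight: 5.039 servings and 2.78 servings → $8.13.
canned tuna + pasta with both targets exact would need a negative amount; discard.
tofu + pasta with both tight: 1.397 servings and 16.37 servings → $6.78.
Cheapest feasible corner: $2.98.

$2.98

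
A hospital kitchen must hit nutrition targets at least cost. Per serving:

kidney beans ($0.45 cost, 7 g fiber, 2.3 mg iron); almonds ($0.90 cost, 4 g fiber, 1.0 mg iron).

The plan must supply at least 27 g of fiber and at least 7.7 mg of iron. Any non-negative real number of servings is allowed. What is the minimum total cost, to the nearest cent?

$1.74

The cheapest plan sits at a corner of the feasible region — with two constraints it uses at most two foods.
kidney beans only: max(27/7, 7.7/2.3) = 3.857 servings → $1.74.
almonds only: max(27/4, 7.7/1.0) = 7.7 servings → $6.93.
kidney beans + almonds with both tight: 1.727 servings and 3.727 servings → $4.13.
The minimum over all feasible corners is $1.74.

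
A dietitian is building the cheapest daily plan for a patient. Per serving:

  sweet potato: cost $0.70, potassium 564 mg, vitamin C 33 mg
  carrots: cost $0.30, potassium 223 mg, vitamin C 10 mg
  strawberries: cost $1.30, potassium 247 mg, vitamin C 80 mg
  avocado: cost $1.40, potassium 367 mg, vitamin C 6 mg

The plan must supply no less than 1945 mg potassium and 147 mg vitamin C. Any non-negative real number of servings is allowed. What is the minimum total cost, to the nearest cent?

$2.92

Check every corner: each single food scaled to meet both minima, and each pair solved so both constraints bind.
sweet potato only: max(1945/564, 147/33) = 4.455 servings → $3.12.
carrots only: max(1945/223, 147/10) = 14.7 servings → $4.41.
strawberries only: max(1945/247, 147/80) = 7.874 servings → $10.24.
avocado only: max(1945/367, 147/6) = 24.5 servings → $34.30.
sweet potato + carrots with both targets exact would need a negative amount; discard.
sweet potato + strawberries with both tight: 3.227 servings and 0.5065 servings → $2.92.
sweet potato + avocado: intersection lies outside the first quadrant.
carrots + strawberries with both tight: 7.761 servings and 0.8673 servings → $3.46.
carrots + avocado: intersection lies outside the first quadrant.
strawberries + avocado with both tight: 1.517 servings and 4.279 servings → $7.96.
So the least-cost plan costs $2.92.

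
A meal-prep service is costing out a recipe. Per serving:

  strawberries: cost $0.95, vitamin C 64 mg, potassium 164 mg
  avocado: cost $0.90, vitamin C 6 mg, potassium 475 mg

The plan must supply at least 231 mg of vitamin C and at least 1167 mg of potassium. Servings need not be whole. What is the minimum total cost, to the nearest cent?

$4.44

For a min-cost LP with two ≥-constraints, a basic feasible solution has at most two positive variables.
strawberries only: max(231/64, 1167/164) = 7.116 servings → $6.76.
avocado only: max(231/6, 1167/475) = 38.5 servings → $34.65.
strawberries + avocado with both tight: 3.492 servings and 1.251 servings → $4.44.
Cheapest feasible corner: $4.44.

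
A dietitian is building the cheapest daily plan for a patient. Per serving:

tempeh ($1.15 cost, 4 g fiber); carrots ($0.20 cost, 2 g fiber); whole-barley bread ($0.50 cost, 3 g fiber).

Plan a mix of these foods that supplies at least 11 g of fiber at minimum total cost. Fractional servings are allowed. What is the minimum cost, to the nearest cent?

$1.10

Cost per g of fiber: carrots $0.1000, whole-barley bread $0.1667, tempeh $0.2875.
With no serving limits, use only carrots: 11 g / 2 g = 5.5 servings × $0.20 = $1.10.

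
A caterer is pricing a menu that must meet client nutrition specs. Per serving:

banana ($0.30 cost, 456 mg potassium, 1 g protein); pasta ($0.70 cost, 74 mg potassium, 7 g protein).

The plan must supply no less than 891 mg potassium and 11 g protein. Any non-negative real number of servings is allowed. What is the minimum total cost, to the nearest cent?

An LP optimum is at a vertex; with two nutrient constraints at most two foods are used. Check each candidate.
banana only: max(891/456, 11/1) = 11 servings → $3.30.
pasta only: max(891/74, 11/7) = 12.04 servings → $8.43.
banana + pasta with both tight: 1.739 servings and 1.323 servings → $1.45.
Cheapest feasible corner: $1.45.

$1.45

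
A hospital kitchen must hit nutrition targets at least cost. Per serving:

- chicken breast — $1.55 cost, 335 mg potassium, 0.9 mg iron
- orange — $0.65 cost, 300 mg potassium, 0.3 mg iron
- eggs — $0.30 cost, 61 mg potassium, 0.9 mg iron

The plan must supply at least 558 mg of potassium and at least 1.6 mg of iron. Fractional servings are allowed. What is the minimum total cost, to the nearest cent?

This is a tiny linear program; its minimum lies at a vertex of the feasible set. List the vertices and price them.
chicken breast only: max(558/335, 1.6/0.9) = 1.778 servings → $2.76.
orange only: max(558/300, 1.6/0.3) = 5.333 servings → $3.47.
eggs only: max(558/61, 1.6/0.9) = 9.148 servings → $2.74.
chicken breast + orange with both targets exact would need a negative amount; discard.
chicken breast + eggs with both tight: 1.641 servings and 0.1371 servings → $2.58.
orange + eggs with both tight: 1.607 servings and 1.242 servings → $1.42.
The minimum over all feasible corners is $1.42.

$1.42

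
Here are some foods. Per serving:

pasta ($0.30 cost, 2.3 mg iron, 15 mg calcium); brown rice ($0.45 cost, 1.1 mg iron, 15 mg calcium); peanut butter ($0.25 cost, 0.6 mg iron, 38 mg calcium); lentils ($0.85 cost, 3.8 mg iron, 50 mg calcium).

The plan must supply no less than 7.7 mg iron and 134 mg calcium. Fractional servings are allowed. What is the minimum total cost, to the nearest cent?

Check every corner: each single food scaled to meet both minima, and each pair solved so both constraints bind.
pasta only: max(7.7/2.3, 134/15) = 8.933 servings → $2.68.
brown rice only: max(7.7/1.1, 134/15) = 8.933 servings → $4.02.
peanut butter only: max(7.7/0.6, 134/38) = 12.83 servings → $3.21.
lentils only: max(7.7/3.8, 134/50) = 2.68 servings → $2.28.
pasta + brown rice: intersection lies outside the first quadrant.
pasta + peanut butter with both tight: 2.707 servings and 2.458 servings → $1.43.
pasta + lentils with both targets exact would need a negative amount; discard.
brown rice + peanut butter with both tight: 6.47 servings and 0.9726 servings → $3.15.
brown rice + lentils with both targets exact would need a negative amount; discard.
peanut butter + lentils with both tight: 1.086 servings and 1.855 servings → $1.85.
The minimum over all feasible corners is $1.43.

$1.43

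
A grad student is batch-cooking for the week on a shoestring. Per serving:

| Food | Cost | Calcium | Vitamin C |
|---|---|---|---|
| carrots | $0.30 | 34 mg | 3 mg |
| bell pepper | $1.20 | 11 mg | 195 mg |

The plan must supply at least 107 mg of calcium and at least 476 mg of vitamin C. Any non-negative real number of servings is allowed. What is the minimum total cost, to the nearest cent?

$3.60

With two linear requirements the optimum uses one or two foods; enumerate the corners.
carrots only: max(107/34, 476/3) = 158.7 servings → $47.60.
bell pepper only: max(107/11, 476/195) = 9.727 servings → $11.67.
carrots + bell pepper with both tight: 2.369 servings and 2.405 servings → $3.60.
Cheapest feasible corner: $3.60.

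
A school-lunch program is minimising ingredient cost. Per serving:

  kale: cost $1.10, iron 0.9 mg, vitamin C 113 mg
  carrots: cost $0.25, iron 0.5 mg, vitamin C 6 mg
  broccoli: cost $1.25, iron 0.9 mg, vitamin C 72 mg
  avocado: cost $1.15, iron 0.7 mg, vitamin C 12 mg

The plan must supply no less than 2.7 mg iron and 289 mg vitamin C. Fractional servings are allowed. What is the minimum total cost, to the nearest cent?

An LP optimum is at a vertex; with two nutrient constraints at most two foods are used. Check each candidate.
kale only: max(2.7/0.9, 289/113) = 3 servings → $3.30.
carrots only: max(2.7/0.5, 289/6) = 48.17 servings → $12.04.
broccoli only: max(2.7/0.9, 289/72) = 4.014 servings → $5.02.
avocado only: max(2.7/0.7, 289/12) = 24.08 servings → $27.70.
kale + carrots with both tight: 2.511 servings and 0.8806 servings → $2.98.
kale + broccoli with both tight: 1.78 servings and 1.22 servings → $3.48.
kale + avocado with both tight: 2.488 servings and 0.6589 servings → $3.49.
carrots + broccoli: the both-tight solution has a negative serving — not a feasible corner.
carrots + avocado with both targets exact would need a negative amount; discard.
broccoli + avocado: the both-tight solution has a negative serving — not a feasible corner.
Cheapest feasible corner: $2.98.

$2.98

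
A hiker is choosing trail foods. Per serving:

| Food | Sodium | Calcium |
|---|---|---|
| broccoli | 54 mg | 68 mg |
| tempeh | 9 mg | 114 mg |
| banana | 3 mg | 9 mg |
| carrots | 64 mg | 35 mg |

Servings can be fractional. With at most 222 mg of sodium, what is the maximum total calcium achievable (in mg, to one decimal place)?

Calcium per mg sodium: tempeh 12.67, banana 3, broccoli 1.259, carrots 0.5469.
With no serving limits, spend the whole sodium allowance on tempeh: 222 mg / 9 mg × 114 mg = 2812.0 mg.

2812.0 mg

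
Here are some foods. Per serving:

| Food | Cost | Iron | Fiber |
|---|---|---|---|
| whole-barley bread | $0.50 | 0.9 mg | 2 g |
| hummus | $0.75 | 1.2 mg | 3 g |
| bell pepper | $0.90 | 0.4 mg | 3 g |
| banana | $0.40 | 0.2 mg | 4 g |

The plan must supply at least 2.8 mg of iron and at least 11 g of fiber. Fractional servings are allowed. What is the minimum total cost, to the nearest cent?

whole-barley bread only: max(2.8/0.9, 11/2) = 5.5 servings → $2.75.
hummus only: max(2.8/1.2, 11/3) = 3.667 servings → $2.75.
bell pepper only: max(2.8/0.4, 11/3) = 7 servings → $6.30.
banana only: max(2.8/0.2, 11/4) = 14 servings → $5.60.
whole-barley bread + hummus: the both-tight solution has a negative serving — not a feasible corner.
whole-barley bread + bell pepper with both tight: 2.105 servings and 2.263 servings → $3.09.
whole-barley bread + banana with both tight: 2.812 servings and 1.344 servings → $1.94.
hummus + bell pepper with both tight: 1.667 servings and 2 servings → $3.05.
hummus + banana with both tight: 2.143 servings and 1.143 servings → $2.06.
bell pepper + banana: the both-tight solution has a negative serving — not a feasible corner.
Cheapest feasible corner: $1.94.

$1.94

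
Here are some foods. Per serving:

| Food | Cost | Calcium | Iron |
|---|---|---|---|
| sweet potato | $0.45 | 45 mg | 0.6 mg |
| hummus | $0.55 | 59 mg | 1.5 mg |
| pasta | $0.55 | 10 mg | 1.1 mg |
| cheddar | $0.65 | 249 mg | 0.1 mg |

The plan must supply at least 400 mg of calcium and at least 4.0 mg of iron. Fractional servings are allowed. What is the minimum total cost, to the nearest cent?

$2.07

An LP optimum is at a vertex; with two nutrient constraints at most two foods are used. Check each candidate.
sweet potato only: max(400/45, 4.0/0.6) = 8.889 servings → $4.00.
hummus only: max(400/59, 4.0/1.5) = 6.78 servings → $3.73.
pasta only: max(400/10, 4.0/1.1) = 40 servings → $22.00.
cheddar only: max(400/249, 4.0/0.1) = 40 servings → $26.00.
sweet potato + hummus: the both-tight solution has a negative serving — not a feasible corner.
sweet potato + pasta: the both-tight solution has a negative serving — not a feasible corner.
sweet potato + cheddar with both tight: 6.598 servings and 0.4141 servings → $3.24.
hummus + pasta: intersection lies outside the first quadrant.
hummus + cheddar with both tight: 2.601 servings and 0.9902 servings → $2.07.
pasta + cheddar with both tight: 3.503 servings and 1.466 servings → $2.88.
The minimum over all feasible corners is $2.07.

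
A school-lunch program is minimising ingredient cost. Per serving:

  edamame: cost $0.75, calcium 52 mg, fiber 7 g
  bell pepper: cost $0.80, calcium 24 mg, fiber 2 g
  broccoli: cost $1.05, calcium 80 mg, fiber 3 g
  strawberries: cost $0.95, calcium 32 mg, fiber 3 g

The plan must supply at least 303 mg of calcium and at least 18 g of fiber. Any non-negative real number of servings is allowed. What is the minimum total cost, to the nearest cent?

$4.07

For a min-cost LP with two ≥-constraints, a basic feasible solution has at most two positive variables.
edamame only: max(303/52, 18/7) = 5.827 servings → $4.37.
bell pepper only: max(303/24, 18/2) = 12.62 servings → $10.10.
broccoli only: max(303/80, 18/3) = 6 servings → $6.30.
strawberries only: max(303/32, 18/3) = 9.469 servings → $9.00.
edamame + bell pepper: intersection lies outside the first quadrant.
edamame + broccoli with both tight: 1.314 servings and 2.933 servings → $4.07.
edamame + strawberries with both targets exact would need a negative amount; discard.
bell pepper + broccoli with both tight: 6.034 servings and 1.977 servings → $6.90.
bell pepper + strawberries with both targets exact would need a negative amount; discard.
broccoli + strawberries with both tight: 2.312 servings and 3.688 servings → $5.93.
The minimum over all feasible corners is $4.07.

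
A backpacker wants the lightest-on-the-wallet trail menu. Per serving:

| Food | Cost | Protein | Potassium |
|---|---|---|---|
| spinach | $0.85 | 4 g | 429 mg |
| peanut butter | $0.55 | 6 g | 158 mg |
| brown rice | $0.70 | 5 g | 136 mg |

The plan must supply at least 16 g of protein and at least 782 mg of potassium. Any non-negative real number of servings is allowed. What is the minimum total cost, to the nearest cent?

spinach only: max(16/4, 782/429) = 4 servings → $3.40.
peanut butter only: max(16/6, 782/158) = 4.949 servings → $2.72.
brown rice only: max(16/5, 782/136) = 5.75 servings → $4.03.
spinach + peanut butter with both tight: 1.114 servings and 1.924 servings → $2.01.
spinach + brown rice with both tight: 1.083 servings and 2.334 servings → $2.55.
peanut butter + brown rice with both targets exact would need a negative amount; discard.
The minimum over all feasible corners is $2.01.

$2.01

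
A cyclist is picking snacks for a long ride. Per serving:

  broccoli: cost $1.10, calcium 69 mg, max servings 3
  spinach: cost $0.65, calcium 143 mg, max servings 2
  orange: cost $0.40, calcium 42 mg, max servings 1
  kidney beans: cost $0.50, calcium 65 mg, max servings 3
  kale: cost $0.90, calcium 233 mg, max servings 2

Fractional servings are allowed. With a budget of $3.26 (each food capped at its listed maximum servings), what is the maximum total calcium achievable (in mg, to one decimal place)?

Calcium per dollar: kale 258.9, spinach 220, kidney beans 130, orange 105, broccoli 62.73.
Take 2 servings of kale: spends $1.80, +466.0 mg calcium (running total 466.0 mg).
Take 2 servings of spinach: spends $1.30, +286.0 mg calcium (running total 752.0 mg).
Take 0.32 servings of kidney beans: spends $0.16, +20.8 mg calcium (running total 772.8 mg).
Greedy by best ratio exhausts the cost allowance optimally: 772.8 mg.

772.8 mg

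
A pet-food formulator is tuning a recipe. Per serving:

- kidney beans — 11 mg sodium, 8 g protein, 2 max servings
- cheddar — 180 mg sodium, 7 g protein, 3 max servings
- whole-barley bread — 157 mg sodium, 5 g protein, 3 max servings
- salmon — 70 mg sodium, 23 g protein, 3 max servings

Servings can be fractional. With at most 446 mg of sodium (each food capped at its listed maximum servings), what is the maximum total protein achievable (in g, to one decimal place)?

Protein per mg sodium: kidney beans 0.7273, salmon 0.3286, cheddar 0.03889, whole-barley bread 0.03185.
Take 2 servings of kidney beans: uses 22 mg sodium, +16.0 g protein (running total 16.0 g).
Take 3 servings of salmon: uses 210 mg sodium, +69.0 g protein (running total 85.0 g).
Take 1.189 servings of cheddar: uses 214 mg sodium, +8.3 g protein (running total 93.3 g).
Filling greedily by protein-per-mg sodium is optimal for one linear limit, giving 93.3 g.

93.3 g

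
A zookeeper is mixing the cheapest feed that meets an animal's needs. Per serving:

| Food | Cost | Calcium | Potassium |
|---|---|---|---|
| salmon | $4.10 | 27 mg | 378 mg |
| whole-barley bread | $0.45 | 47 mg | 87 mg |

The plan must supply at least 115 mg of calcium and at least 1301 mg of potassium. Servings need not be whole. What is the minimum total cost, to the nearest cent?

$6.73

For a min-cost LP with two ≥-constraints, a basic feasible solution has at most two positive variables.
salmon only: max(115/27, 1301/378) = 4.259 servings → $17.46.
whole-barley bread only: max(115/47, 1301/87) = 14.95 servings → $6.73.
salmon + whole-barley bread with both tight: 3.317 servings and 0.5412 servings → $13.84.
So the least-cost plan costs $6.73.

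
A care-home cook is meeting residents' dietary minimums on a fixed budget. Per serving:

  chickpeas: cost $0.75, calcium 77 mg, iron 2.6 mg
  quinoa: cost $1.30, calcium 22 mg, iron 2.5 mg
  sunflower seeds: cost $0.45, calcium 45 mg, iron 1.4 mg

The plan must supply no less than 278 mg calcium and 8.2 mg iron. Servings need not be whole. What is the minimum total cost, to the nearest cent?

A basic optimal solution has at most two foods positive. Try each food alone and each pair with both targets met exactly.
chickpeas only: max(278/77, 8.2/2.6) = 3.61 servings → $2.71.
quinoa only: max(278/22, 8.2/2.5) = 12.64 servings → $16.43.
sunflower seeds only: max(278/45, 8.2/1.4) = 6.178 servings → $2.78.
chickpeas + quinoa: intersection lies outside the first quadrant.
chickpeas + sunflower seeds: the both-tight solution has a negative serving — not a feasible corner.
quinoa + sunflower seeds: intersection lies outside the first quadrant.
The minimum over all feasible corners is $2.71.

$2.71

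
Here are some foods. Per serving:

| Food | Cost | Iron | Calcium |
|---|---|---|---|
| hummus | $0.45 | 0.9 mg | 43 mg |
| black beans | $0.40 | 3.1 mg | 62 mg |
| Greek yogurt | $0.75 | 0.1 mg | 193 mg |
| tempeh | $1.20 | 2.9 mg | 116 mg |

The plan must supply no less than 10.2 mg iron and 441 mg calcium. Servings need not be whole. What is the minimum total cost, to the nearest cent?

$2.23

Minimising a linear cost over {iron ≥ 10.2, calcium ≥ 441, servings ≥ 0} — the optimum is at a vertex, using one or two foods.
hummus only: max(10.2/0.9, 441/43) = 11.33 servings → $5.10.
black beans only: max(10.2/3.1, 441/62) = 7.113 servings → $2.85.
Greek yogurt only: max(10.2/0.1, 441/193) = 102 servings → $76.50.
tempeh only: max(10.2/2.9, 441/116) = 3.802 servings → $4.56.
hummus + black beans with both tight: 9.48 servings and 0.5381 servings → $4.48.
hummus + Greek yogurt: intersection lies outside the first quadrant.
hummus + tempeh with both tight: 4.714 servings and 2.054 servings → $4.59.
black beans + Greek yogurt with both tight: 3.25 servings and 1.241 servings → $2.23.
black beans + tempeh: intersection lies outside the first quadrant.
Greek yogurt + tempeh with both tight: 0.1746 servings and 3.511 servings → $4.34.
The minimum over all feasible corners is $2.23.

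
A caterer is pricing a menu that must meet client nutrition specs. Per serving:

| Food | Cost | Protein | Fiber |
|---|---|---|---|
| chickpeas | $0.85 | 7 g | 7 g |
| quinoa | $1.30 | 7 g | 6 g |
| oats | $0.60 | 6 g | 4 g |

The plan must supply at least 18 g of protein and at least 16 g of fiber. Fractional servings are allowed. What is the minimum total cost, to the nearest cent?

$2.06

Minimising a linear cost over {protein ≥ 18, fiber ≥ 16, servings ≥ 0} — the optimum is at a vertex, using one or two foods.
chickpeas only: max(18/7, 16/7) = 2.571 servings → $2.19.
quinoa only: max(18/7, 16/6) = 2.667 servings → $3.47.
oats only: max(18/6, 16/4) = 4 servings → $2.40.
chickpeas + quinoa with both tight: 0.5714 servings and 2 servings → $3.09.
chickpeas + oats with both tight: 1.714 servings and 1 serving → $2.06.
quinoa + oats: the both-tight solution has a negative serving — not a feasible corner.
The minimum over all feasible corners is $2.06.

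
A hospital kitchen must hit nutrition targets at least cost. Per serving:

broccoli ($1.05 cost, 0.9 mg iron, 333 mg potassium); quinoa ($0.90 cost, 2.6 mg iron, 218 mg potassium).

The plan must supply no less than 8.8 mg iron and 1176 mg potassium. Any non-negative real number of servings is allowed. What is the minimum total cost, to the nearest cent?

The cheapest plan sits at a corner of the feasible region — with two constraints it uses at most two foods.
broccoli only: max(8.8/0.9, 1176/333) = 9.778 servings → $10.27.
quinoa only: max(8.8/2.6, 1176/218) = 5.394 servings → $4.86.
broccoli + quinoa with both tight: 1.701 servings and 2.796 servings → $4.30.
The minimum over all feasible corners is $4.30.

$4.30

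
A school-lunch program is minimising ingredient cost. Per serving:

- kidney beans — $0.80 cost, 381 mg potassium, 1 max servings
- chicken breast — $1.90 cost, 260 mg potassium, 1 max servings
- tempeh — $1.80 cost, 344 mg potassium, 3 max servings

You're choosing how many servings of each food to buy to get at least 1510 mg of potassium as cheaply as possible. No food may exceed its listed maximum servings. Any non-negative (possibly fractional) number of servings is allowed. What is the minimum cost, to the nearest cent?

$6.91

Cost per mg of potassium: kidney beans $0.0021, tempeh $0.0052, chicken breast $0.0073.
Take 1 serving of kidney beans: +381.0 mg potassium for $0.80 (total $0.80, still need 1129.0 mg).
Take 3 servings of tempeh: +1032.0 mg potassium for $5.40 (total $6.20, still need 97.0 mg).
Take 0.3731 servings of chicken breast: +97.0 mg potassium for $0.71 (total $6.91, still need 0.0 mg).
Greedy by cheapest-per-mg is optimal for a single linear constraint, so the minimum cost is $6.91.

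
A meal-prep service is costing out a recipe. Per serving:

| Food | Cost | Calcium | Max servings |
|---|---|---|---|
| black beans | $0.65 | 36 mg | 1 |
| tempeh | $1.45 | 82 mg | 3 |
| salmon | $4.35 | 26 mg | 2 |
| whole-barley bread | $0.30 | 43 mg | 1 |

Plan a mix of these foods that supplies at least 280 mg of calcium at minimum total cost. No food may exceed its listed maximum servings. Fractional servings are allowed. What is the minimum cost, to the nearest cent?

Cost per mg of calcium: whole-barley bread $0.0070, tempeh $0.0177, black beans $0.0181, salmon $0.1673.
Take 1 serving of whole-barley bread: +43.0 mg calcium for $0.30 (total $0.30, still need 237.0 mg).
Take 2.89 servings of tempeh: +237.0 mg calcium for $4.19 (total $4.49, still need 0.0 mg).
Filling from the cheapest source first is optimal under one linear minimum: $4.49.

$4.49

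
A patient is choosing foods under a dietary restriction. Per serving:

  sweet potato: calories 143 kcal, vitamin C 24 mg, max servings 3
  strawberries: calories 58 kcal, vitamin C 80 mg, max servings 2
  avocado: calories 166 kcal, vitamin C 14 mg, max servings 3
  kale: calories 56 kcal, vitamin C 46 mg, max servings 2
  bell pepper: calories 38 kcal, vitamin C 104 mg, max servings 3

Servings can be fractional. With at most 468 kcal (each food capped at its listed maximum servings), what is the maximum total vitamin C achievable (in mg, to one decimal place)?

Vitamin C per kcal: bell pepper 2.737, strawberries 1.379, kale 0.8214, sweet potato 0.1678, avocado 0.08434.
Take 3 servings of bell pepper: uses 114 kcal, +312.0 mg vitamin C (running total 312.0 mg).
Take 2 servings of strawberries: uses 116 kcal, +160.0 mg vitamin C (running total 472.0 mg).
Take 2 servings of kale: uses 112 kcal, +92.0 mg vitamin C (running total 564.0 mg).
Take 0.8811 servings of sweet potato: uses 126 kcal, +21.1 mg vitamin C (running total 585.1 mg).
Greedy by best ratio exhausts the calories allowance optimally: 585.1 mg.

585.1 mg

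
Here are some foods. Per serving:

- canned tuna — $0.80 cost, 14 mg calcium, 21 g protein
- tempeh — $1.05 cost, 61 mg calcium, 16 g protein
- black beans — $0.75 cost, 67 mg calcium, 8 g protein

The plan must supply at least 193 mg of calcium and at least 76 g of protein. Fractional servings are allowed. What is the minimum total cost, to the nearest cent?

$3.92

For a min-cost LP with two ≥-constraints, a basic feasible solution has at most two positive variables.
canned tuna only: max(193/14, 76/21) = 13.79 servings → $11.03.
tempeh only: max(193/61, 76/16) = 4.75 servings → $4.99.
black beans only: max(193/67, 76/8) = 9.5 servings → $7.12.
canned tuna + tempeh with both tight: 1.465 servings and 2.828 servings → $4.14.
canned tuna + black beans with both tight: 2.74 servings and 2.308 servings → $3.92.
tempeh + black beans with both targets exact would need a negative amount; discard.
So the least-cost plan costs $3.92.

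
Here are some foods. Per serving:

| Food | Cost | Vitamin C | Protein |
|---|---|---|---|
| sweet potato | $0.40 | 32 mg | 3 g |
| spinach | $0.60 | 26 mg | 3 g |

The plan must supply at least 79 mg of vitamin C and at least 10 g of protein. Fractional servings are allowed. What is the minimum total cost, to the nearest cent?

With two linear requirements the optimum uses one or two foods; enumerate the corners.
sweet potato only: max(79/32, 10/3) = 3.333 servings → $1.33.
spinach only: max(79/26, 10/3) = 3.333 servings → $2.00.
sweet potato + spinach: the both-tight solution has a negative serving — not a feasible corner.
So the least-cost plan costs $1.33.

$1.33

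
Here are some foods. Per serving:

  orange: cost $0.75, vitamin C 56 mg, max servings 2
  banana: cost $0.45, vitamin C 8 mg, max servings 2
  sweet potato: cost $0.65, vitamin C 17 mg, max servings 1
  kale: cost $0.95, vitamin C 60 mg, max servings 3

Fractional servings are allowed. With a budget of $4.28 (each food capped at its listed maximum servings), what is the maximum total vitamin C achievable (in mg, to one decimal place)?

Vitamin C per dollar: orange 74.67, kale 63.16, sweet potato 26.15, banana 17.78.
Take 2 servings of orange: spends $1.50, +112.0 mg vitamin C (running total 112.0 mg).
Take 2.926 servings of kale: spends $2.78, +175.6 mg vitamin C (running total 287.6 mg).
Greedy by best ratio exhausts the cost allowance optimally: 287.6 mg.

287.6 mg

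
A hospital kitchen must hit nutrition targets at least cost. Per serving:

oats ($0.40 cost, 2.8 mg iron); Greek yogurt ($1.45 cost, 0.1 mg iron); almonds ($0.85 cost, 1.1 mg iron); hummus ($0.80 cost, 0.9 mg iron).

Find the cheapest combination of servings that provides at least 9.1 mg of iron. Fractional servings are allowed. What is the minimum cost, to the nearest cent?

$1.30

Cost per mg of iron: oats $0.1429, almonds $0.7727, hummus $0.8889, Greek yogurt $14.5000.
With no serving limits, use only oats: 9.1 mg / 2.8 mg = 3.25 servings × $0.40 = $1.30.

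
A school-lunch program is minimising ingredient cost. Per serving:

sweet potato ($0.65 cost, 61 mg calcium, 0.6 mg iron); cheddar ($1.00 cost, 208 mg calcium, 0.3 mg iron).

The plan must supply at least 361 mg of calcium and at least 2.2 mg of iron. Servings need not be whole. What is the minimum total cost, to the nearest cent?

With two linear requirements the optimum uses one or two foods; enumerate the corners.
sweet potato only: max(361/61, 2.2/0.6) = 5.918 servings → $3.85.
cheddar only: max(361/208, 2.2/0.3) = 7.333 servings → $7.33.
sweet potato + cheddar with both tight: 3.28 servings and 0.7737 servings → $2.91.
Cheapest feasible corner: $2.91.

$2.91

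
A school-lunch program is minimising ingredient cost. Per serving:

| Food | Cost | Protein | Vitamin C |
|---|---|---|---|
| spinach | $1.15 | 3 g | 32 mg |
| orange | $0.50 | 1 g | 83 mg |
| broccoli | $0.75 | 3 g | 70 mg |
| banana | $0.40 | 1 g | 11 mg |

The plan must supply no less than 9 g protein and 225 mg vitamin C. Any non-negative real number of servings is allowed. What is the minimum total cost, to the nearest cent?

$2.31

A basic optimal solution has at most two foods positive. Try each food alone and each pair with both targets met exactly.
spinach only: max(9/3, 225/32) = 7.031 servings → $8.09.
orange only: max(9/1, 225/83) = 9 servings → $4.50.
broccoli only: max(9/3, 225/70) = 3.214 servings → $2.41.
banana only: max(9/1, 225/11) = 20.45 servings → $8.18.
spinach + orange with both tight: 2.406 servings and 1.783 servings → $3.66.
spinach + broccoli with both targets exact would need a negative amount; discard.
spinach + banana: intersection lies outside the first quadrant.
orange + broccoli with both tight: 0.2514 servings and 2.916 servings → $2.31.
orange + banana with both tight: 1.75 servings and 7.25 servings → $3.77.
broccoli + banana with both targets exact would need a negative amount; discard.
Cheapest feasible corner: $2.31.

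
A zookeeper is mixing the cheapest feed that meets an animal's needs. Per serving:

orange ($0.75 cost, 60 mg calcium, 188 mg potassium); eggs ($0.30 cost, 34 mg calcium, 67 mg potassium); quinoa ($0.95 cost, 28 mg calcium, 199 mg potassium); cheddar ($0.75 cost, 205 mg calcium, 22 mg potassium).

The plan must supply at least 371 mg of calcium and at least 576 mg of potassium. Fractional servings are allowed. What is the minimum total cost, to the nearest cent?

$2.84

Check every corner: each single food scaled to meet both minima, and each pair solved so both constraints bind.
orange only: max(371/60, 576/188) = 6.183 servings → $4.64.
eggs only: max(371/34, 576/67) = 10.91 servings → $3.27.
quinoa only: max(371/28, 576/199) = 13.25 servings → $12.59.
cheddar only: max(371/205, 576/22) = 26.18 servings → $19.64.
orange + eggs: intersection lies outside the first quadrant.
orange + quinoa: intersection lies outside the first quadrant.
orange + cheddar with both tight: 2.953 servings and 0.9454 servings → $2.92.
eggs + quinoa: the both-tight solution has a negative serving — not a feasible corner.
eggs + cheddar with both tight: 8.464 servings and 0.406 servings → $2.84.
quinoa + cheddar with both tight: 2.736 servings and 1.436 servings → $3.68.
Cheapest feasible corner: $2.84.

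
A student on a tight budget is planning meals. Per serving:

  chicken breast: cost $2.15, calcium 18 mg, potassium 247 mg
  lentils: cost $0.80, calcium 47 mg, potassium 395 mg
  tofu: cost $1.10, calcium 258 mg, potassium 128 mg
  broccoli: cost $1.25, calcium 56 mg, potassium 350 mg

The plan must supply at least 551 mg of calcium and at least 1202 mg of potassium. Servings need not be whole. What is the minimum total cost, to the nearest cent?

$3.85

For a min-cost LP with two ≥-constraints, a basic feasible solution has at most two positive variables.
chicken breast only: max(551/18, 1202/247) = 30.61 servings → $65.81.
lentils only: max(551/47, 1202/395) = 11.72 servings → $9.38.
tofu only: max(551/258, 1202/128) = 9.391 servings → $10.33.
broccoli only: max(551/56, 1202/350) = 9.839 servings → $12.30.
chicken breast + lentils with both targets exact would need a negative amount; discard.
chicken breast + tofu with both tight: 3.901 servings and 1.864 servings → $10.44.
chicken breast + broccoli: intersection lies outside the first quadrant.
lentils + tofu with both tight: 2.498 servings and 1.681 servings → $3.85.
lentils + broccoli: intersection lies outside the first quadrant.
tofu + broccoli with both tight: 1.51 servings and 2.882 servings → $5.26.
The minimum over all feasible corners is $3.85.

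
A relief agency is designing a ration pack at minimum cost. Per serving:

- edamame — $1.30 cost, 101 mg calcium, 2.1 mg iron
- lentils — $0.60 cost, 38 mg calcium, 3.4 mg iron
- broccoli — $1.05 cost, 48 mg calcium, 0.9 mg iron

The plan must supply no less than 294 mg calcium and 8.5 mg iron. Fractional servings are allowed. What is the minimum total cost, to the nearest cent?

Compare the cost at each extreme point of the feasible region.
edamame only: max(294/101, 8.5/2.1) = 4.048 servings → $5.26.
lentils only: max(294/38, 8.5/3.4) = 7.737 servings → $4.64.
broccoli only: max(294/48, 8.5/0.9) = 9.444 servings → $9.92.
edamame + lentils with both tight: 2.567 servings and 0.9146 servings → $3.89.
edamame + broccoli: intersection lies outside the first quadrant.
lentils + broccoli with both tight: 1.112 servings and 5.245 servings → $6.17.
So the least-cost plan costs $3.89.

$3.89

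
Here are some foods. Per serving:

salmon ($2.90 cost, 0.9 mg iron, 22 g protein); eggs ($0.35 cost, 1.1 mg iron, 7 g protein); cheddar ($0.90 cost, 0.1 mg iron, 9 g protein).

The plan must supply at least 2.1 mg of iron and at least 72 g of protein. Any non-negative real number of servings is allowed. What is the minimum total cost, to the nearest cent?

With two linear requirements the optimum uses one or two foods; enumerate the corners.
salmon only: max(2.1/0.9, 72/22) = 3.273 servings → $9.49.
eggs only: max(2.1/1.1, 72/7) = 10.29 servings → $3.60.
cheddar only: max(2.1/0.1, 72/9) = 21 servings → $18.90.
salmon + eggs: intersection lies outside the first quadrant.
salmon + cheddar with both tight: 1.983 servings and 3.153 servings → $8.59.
eggs + cheddar with both tight: 1.272 servings and 7.011 servings → $6.75.
The minimum over all feasible corners is $3.60.

$3.60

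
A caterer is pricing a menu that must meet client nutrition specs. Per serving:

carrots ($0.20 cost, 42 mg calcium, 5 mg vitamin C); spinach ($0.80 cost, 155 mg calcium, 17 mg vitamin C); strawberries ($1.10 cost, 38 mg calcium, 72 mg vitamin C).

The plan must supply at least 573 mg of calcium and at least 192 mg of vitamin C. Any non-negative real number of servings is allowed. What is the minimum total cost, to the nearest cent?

For a min-cost LP with two ≥-constraints, a basic feasible solution has at most two positive variables.
carrots only: max(573/42, 192/5) = 38.4 servings → $7.68.
spinach only: max(573/155, 192/17) = 11.29 servings → $9.04.
strawberries only: max(573/38, 192/72) = 15.08 servings → $16.59.
carrots + spinach with both targets exact would need a negative amount; discard.
carrots + strawberries with both tight: 11.98 servings and 1.835 servings → $4.41.
spinach + strawberries with both tight: 3.23 servings and 1.904 servings → $4.68.
So the least-cost plan costs $4.41.

$4.41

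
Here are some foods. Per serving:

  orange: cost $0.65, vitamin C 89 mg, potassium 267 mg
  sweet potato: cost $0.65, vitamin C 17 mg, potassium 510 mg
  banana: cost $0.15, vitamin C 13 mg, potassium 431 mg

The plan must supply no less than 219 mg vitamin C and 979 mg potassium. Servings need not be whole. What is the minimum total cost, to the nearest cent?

For a min-cost LP with two ≥-constraints, a basic feasible solution has at most two positive variables.
orange only: max(219/89, 979/267) = 3.667 servings → $2.38.
sweet potato only: max(219/17, 979/510) = 12.88 servings → $8.37.
banana only: max(219/13, 979/431) = 16.85 servings → $2.53.
orange + sweet potato with both tight: 2.327 servings and 0.7015 servings → $1.97.
orange + banana with both tight: 2.341 servings and 0.8214 servings → $1.64.
sweet potato + banana: intersection lies outside the first quadrant.
The minimum over all feasible corners is $1.64.

$1.64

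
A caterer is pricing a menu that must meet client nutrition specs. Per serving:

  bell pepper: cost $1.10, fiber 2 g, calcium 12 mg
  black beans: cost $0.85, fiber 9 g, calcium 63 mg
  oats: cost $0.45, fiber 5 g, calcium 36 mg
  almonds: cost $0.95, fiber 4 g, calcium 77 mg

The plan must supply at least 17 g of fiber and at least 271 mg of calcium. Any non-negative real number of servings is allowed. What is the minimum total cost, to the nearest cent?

For a min-cost LP with two ≥-constraints, a basic feasible solution has at most two positive variables.
bell pepper only: max(17/2, 271/12) = 22.58 servings → $24.84.
black beans only: max(17/9, 271/63) = 4.302 servings → $3.66.
oats only: max(17/5, 271/36) = 7.528 servings → $3.39.
almonds only: max(17/4, 271/77) = 4.25 servings → $4.04.
bell pepper + black beans: the both-tight solution has a negative serving — not a feasible corner.
bell pepper + oats with both targets exact would need a negative amount; discard.
bell pepper + almonds with both tight: 2.123 servings and 3.189 servings → $5.36.
black beans + oats: intersection lies outside the first quadrant.
black beans + almonds with both tight: 0.5102 servings and 3.102 servings → $3.38.
oats + almonds with both tight: 0.9336 servings and 3.083 servings → $3.35.
Cheapest feasible corner: $3.35.

$3.35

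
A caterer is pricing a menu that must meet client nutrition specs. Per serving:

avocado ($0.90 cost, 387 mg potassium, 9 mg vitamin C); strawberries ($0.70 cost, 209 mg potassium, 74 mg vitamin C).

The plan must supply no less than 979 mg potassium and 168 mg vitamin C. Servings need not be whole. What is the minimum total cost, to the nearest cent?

For a min-cost LP with two ≥-constraints, a basic feasible solution has at most two positive variables.
avocado only: max(979/387, 168/9) = 18.67 servings → $16.80.
strawberries only: max(979/209, 168/74) = 4.684 servings → $3.28.
avocado + strawberries with both tight: 1.395 servings and 2.101 servings → $2.73.
The minimum over all feasible corners is $2.73.

$2.73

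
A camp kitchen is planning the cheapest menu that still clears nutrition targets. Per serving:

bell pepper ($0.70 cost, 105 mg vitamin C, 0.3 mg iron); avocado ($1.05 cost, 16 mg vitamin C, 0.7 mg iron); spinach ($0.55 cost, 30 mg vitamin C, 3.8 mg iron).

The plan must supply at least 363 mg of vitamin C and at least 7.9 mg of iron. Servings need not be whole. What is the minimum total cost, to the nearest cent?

$3.07

This is a tiny linear program; its minimum lies at a vertex of the feasible set. List the vertices and price them.
bell pepper only: max(363/105, 7.9/0.3) = 26.33 servings → $18.43.
avocado only: max(363/16, 7.9/0.7) = 22.69 servings → $23.82.
spinach only: max(363/30, 7.9/3.8) = 12.1 servings → $6.66.
bell pepper + avocado with both tight: 1.859 servings and 10.49 servings → $12.31.
bell pepper + spinach with both tight: 2.929 servings and 1.848 servings → $3.07.
avocado + spinach with both targets exact would need a negative amount; discard.
The minimum over all feasible corners is $3.07.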